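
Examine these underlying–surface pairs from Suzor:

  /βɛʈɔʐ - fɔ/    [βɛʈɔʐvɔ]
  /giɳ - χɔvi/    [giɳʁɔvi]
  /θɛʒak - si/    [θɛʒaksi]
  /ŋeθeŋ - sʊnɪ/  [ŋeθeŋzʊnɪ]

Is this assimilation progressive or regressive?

progressive

The segment that alternates is /f/, which surfaces as [v] when adjacent to /ʐ/.
/f/ is voiceless while /ʐ/ is voiced; the output [v] is voiced, matching the trigger — so the feature that spreads is voicing.
The other alternating forms pattern the same way: /χ/ → [ʁ] after /ɳ/ (voiceless → voiced, matching voiced); /s/ → [z] after /ŋ/ (voiceless → voiced, matching voiced) — only voicing changes, and always toward the preceding segment.
No alternation appears in [θɛʒaksi]: there the adjacent consonants already agree in voicing (/s/ and /k/ are both voiceless), so this form is consistent with the same rule.
Since the segment that changes follows the conditioning segment, the assimilation is progressive.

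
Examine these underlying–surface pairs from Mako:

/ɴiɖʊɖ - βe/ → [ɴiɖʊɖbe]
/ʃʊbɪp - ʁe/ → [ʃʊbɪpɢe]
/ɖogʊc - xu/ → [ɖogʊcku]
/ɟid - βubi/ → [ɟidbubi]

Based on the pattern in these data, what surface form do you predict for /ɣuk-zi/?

[ɣukdi]

The data show progressive manner assimilation: /β/ → [b] after /ɖ/; /ʁ/ → [ɢ] after /p/; /x/ → [k] after /c/; /β/ → [b] after /d/. In each pair only manner changes, matching the preceding consonant, while place and voice stay constant.
/z/ is a voiced alveolar fricative. The preceding trigger /k/ is a stop, so /z/ must become a stop as well.
A voiced alveolar stop is [d], so the surface segment is [d].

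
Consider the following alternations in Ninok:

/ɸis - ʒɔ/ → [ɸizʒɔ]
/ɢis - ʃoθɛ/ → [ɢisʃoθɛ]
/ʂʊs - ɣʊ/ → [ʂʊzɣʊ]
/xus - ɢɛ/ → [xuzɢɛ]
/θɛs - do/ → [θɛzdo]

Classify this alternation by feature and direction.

The segment that alternates is /s/, which surfaces as [z] when adjacent to /ʒ/.
/s/ is voiceless while /ʒ/ is voiced; the output [z] is voiced, matching the trigger — so the feature that spreads is voicing.
Place and manner are unchanged, so the assimilation is partial, not total.
The other alternating forms pattern the same way: /s/ → [z] before /ɣ/ (voiceless → voiced, matching voiced); /s/ → [z] before /ɢ/ (voiceless → voiced, matching voiced); /s/ → [z] before /d/ (voiceless → voiced, matching voiced) — only voicing changes, and always toward the following segment.
Nothing changes in [ɢisʃoθɛ]: there the adjacent consonants already agree in voicing (/s/ and /ʃ/ are both voiceless), so this form is consistent with the same rule.
Since the segment that changes precedes the conditioning segment, the assimilation is regressive.

regressive voicing assimilation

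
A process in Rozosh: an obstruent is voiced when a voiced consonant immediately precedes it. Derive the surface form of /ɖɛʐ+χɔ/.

[ɖɛʐʁɔ]

The rule targets /χ/ (voiceless uvular fricative), which sits after the trigger /ʐ/ (voiced).
A voiced uvular fricative is [ʁ], so the surface segment is [ʁ].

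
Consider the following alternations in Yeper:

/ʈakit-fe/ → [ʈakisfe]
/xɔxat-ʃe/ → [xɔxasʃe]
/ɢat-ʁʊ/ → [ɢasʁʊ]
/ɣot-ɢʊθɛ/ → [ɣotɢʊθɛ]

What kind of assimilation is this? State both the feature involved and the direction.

regressive manner assimilation

Underlying /t/ is realised as [s] next to /f/; /f/ itself does not change.
/t/ is a stop while /f/ is a fricative; the output [s] is a fricative, matching the trigger — so the feature that spreads is manner.
Place and voice are unchanged, so the assimilation is partial, not total.
The same holds elsewhere in the data: /t/ → [s] before /ʃ/ (stop → fricative, matching a fricative); /t/ → [s] before /ʁ/ (stop → fricative, matching a fricative) — only manner changes, and always toward the following segment.
Nothing changes in [ɣotɢʊθɛ]: there the adjacent consonants already agree in manner (/t/ and /ɢ/ are both stops), so this form is consistent with the same rule.
The trigger is the following segment, so the direction is regressive (anticipatory).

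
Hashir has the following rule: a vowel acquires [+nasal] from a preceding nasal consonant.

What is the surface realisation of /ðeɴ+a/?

[ðeɴã]

/a/ sits next to the nasal /ɴ/ and is therefore nasalised to [ã].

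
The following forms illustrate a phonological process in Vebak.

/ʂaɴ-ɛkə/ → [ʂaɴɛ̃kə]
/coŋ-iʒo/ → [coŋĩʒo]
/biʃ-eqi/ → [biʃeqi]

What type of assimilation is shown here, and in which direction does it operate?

progressive nasality assimilation (vowel nasalisation)

The vowel /ɛ/ surfaces as nasalised [ɛ̃] next to the preceding nasal /ɴ/ — it has acquired the [+nasal] feature of its neighbour.
The other form shows the same pattern: /i/ → [ĩ] after /ŋ/ — each time a vowel is nasalised next to a preceding nasal.
No change occurs in [biʃeqi] because the vowel at the boundary is adjacent to an oral consonant, not a nasal (/e/ next to /ʃ/).
Because the conditioning nasal is to the left of the vowel that changes, the process is progressive (perseverative).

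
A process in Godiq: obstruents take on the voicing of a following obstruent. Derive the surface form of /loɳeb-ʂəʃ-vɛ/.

/b/ is a voiced bilabial stop. The following trigger /ʂ/ is voiceless, so /b/ must become voiceless as well.
A voiceless bilabial stop is [p], so the surface segment is [p].
At the second juncture, /ʃ/ likewise becomes [ʒ] adjacent to /v/.

[loɳepʂəʒvɛ]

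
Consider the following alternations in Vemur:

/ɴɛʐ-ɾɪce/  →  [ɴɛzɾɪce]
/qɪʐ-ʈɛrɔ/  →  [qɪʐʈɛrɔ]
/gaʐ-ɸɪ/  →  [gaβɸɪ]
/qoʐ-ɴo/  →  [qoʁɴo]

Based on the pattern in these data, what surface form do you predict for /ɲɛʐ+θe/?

The data show regressive place assimilation: /ʐ/ → [z] before /ɾ/; /ʐ/ → [β] before /ɸ/; /ʐ/ → [ʁ] before /ɴ/. In each pair only place changes, matching the following consonant, while manner and voice stay constant.
No alternation appears in [qɪʐʈɛrɔ]: there the adjacent consonants already agree in place (/ʐ/ and /ʈ/ are both retroflex), so this form is consistent with the same rule.
The rule targets /ʐ/ (voiced retroflex fricative), which sits before the trigger /θ/ (dental).
Changing only its place to dental gives [ð] — the voiced dental fricative.

[ɲɛðθe]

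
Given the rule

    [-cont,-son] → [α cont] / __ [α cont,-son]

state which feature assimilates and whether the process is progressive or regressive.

The shared variable α links the value of [cont] on the target to that of the neighbouring obstruent. [cont] distinguishes stops from fricatives — a manner-of-articulation feature — so this is manner assimilation.
The conditioning segment sits to the right of the focus bar, meaning the trigger follows the segment that changes — regressive assimilation.

regressive manner assimilation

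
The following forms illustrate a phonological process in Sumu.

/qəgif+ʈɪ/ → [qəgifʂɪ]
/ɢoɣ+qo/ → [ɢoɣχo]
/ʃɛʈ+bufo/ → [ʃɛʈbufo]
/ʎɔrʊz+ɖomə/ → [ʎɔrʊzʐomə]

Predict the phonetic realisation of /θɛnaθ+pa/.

The data show progressive manner assimilation: /ʈ/ → [ʂ] after /f/; /q/ → [χ] after /ɣ/; /ɖ/ → [ʐ] after /z/. In each pair only manner changes, matching the preceding consonant, while place and voice stay constant.
Nothing changes in [ʃɛʈbufo]: there the adjacent consonants already agree in manner (/b/ and /ʈ/ are both stops), so this form is consistent with the same rule.
The rule targets /p/ (voiceless bilabial stop), which sits after the trigger /θ/ (fricative).
The voiceless bilabial fricative is [ɸ], so /p/ → [ɸ].

[θɛnaθɸa]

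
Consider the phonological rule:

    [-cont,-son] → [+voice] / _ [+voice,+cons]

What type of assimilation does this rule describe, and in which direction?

regressive voicing assimilation

The structural change is [+voice], and the conditioning segment [+voice,+cons] (a voiced consonant) is itself voiced, so the target comes to share the voicing of its neighbour — voicing assimilation.
Since the environment is written after the underscore, the trigger follows the target; the direction is regressive.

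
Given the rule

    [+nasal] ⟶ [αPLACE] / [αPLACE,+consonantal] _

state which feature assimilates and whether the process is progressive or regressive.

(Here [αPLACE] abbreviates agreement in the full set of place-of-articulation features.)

The shared variable α links the value of the place features (abbreviated [PLACE]) on the target to the same value on the neighbouring segment, so place is the feature that assimilates.
Since the environment is written before the underscore, the trigger precedes the target; the direction is progressive.

progressive place assimilation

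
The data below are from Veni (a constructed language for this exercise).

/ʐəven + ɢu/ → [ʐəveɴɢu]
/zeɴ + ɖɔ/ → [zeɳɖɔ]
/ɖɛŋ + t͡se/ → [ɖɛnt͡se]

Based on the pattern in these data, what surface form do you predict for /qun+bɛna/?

The data show regressive place assimilation: /n/ → [ɴ] before /ɢ/; /ɴ/ → [ɳ] before /ɖ/; /ŋ/ → [n] before /t͡s/. In each pair only place changes, matching the following consonant, while manner and voice stay constant.
/n/ is a voiced alveolar nasal. The following trigger /b/ is bilabial, so /n/ must become bilabial as well.
The voiced bilabial nasal is [m], so /n/ → [m].

[qumbɛna]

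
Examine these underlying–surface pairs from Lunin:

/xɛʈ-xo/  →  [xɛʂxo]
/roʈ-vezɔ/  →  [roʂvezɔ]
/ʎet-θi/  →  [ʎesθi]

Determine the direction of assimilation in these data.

Comparing underlying and surface forms, /ʈ/ → [ʂ] is the alternation; the neighbouring /x/ is constant.
/ʈ/ is a stop while /x/ is a fricative; the output [ʂ] is a fricative, matching the trigger — so the feature that spreads is manner.
The same holds elsewhere in the data: /ʈ/ → [ʂ] before /v/ (stop → fricative, matching a fricative); /t/ → [s] before /θ/ (stop → fricative, matching a fricative) — only manner changes, and always toward the following segment.
The trigger is the following segment, so the direction is regressive (anticipatory).

regressive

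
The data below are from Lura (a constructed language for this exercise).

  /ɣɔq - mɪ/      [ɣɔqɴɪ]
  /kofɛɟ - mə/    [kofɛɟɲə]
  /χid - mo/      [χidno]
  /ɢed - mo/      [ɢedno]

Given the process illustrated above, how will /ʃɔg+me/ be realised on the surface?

[ʃɔgŋe]

The data show progressive place assimilation: /m/ → [ɴ] after /q/; /m/ → [ɲ] after /ɟ/; /m/ → [n] after /d/. In each pair only place changes, matching the preceding consonant, while manner and voice stay constant.
/m/ is a voiced bilabial nasal. The preceding trigger /g/ is velar, so /m/ must become velar as well.
Changing only its place to velar gives [ŋ] — the voiced velar nasal.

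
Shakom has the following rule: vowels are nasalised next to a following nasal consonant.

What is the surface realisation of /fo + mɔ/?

The vowel /o/ is adjacent to the following nasal /m/, so it acquires [+nasal] and surfaces as [õ].

[fõmɔ]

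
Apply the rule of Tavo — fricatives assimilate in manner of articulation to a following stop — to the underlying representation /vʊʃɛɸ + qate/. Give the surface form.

[vʊʃɛpqate]

/ɸ/ is a voiceless bilabial fricative. The following trigger /q/ is a stop, so /ɸ/ must become a stop as well.
A voiceless bilabial stop is [p], so the surface segment is [p].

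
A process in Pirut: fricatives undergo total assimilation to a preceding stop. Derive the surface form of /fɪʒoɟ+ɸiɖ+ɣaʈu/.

[fɪʒoɟɟiɖɖaʈu]

/ɸ/ is the segment targeted by the rule; it sits immediately after /ɟ/, so it assimilates completely and surfaces as [ɟ].
The same rule applies at the second boundary: /ɣ/ → [ɖ] next to /ɖ/.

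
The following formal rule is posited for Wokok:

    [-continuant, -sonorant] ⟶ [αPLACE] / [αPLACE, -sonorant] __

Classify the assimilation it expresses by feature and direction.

The rule copies the place features (abbreviated [PLACE]) from the environment onto the target, so the assimilating feature is place.
The conditioning segment sits to the left of the focus bar, meaning the trigger precedes the segment that changes — progressive assimilation.

progressive place assimilation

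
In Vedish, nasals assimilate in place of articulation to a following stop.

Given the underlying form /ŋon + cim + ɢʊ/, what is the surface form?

[ŋoɲciɴɢʊ]

/n/ is a voiced alveolar nasal. The following trigger /c/ is palatal, so /n/ must become palatal as well.
The voiced palatal nasal is [ɲ], so /n/ → [ɲ].
At the second juncture, /m/ likewise becomes [ɴ] adjacent to /ɢ/.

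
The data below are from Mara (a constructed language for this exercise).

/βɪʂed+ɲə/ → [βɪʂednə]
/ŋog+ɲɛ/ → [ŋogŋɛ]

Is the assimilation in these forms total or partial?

The segment that alternates is /ɲ/, which surfaces as [n] when adjacent to /d/.
The change palatal → alveolar matches the place of the preceding /d/, identifying this as place assimilation.
Manner and voice are unchanged, so the assimilation is partial, not total.
Checking the remaining alternation: /ɲ/ → [ŋ] after /g/ (palatal → velar, matching velar) — only place changes, and always toward the preceding segment.

partial assimilation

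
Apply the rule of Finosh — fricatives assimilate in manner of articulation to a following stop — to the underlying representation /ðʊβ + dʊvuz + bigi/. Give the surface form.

[ðʊbdʊvudbigi]

/β/ is a voiced bilabial fricative. The following trigger /d/ is a stop, so /β/ must become a stop as well.
Changing only its manner to stop gives [b] — the voiced bilabial stop.
At the second juncture, /z/ likewise becomes [d] adjacent to /b/.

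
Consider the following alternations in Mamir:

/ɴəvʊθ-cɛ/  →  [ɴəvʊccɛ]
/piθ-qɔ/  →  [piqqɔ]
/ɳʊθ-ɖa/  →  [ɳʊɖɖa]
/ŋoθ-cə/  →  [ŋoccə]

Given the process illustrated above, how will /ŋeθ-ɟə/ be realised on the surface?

[ŋeɟɟə]

The data show regressive total assimilation (/θ/ → [c] before /c/; /θ/ → [q] before /q/; /θ/ → [ɖ] before /ɖ/): in every case the target segment becomes identical to its following neighbour, copying more than a single feature.
/θ/ is the segment targeted by the rule; it sits immediately before /ɟ/, so it assimilates completely and surfaces as [ɟ].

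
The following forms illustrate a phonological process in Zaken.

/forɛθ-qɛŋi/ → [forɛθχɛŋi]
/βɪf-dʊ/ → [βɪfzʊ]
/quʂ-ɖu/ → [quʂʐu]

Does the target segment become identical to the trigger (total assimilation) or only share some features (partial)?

partial assimilation

Underlying /q/ is realised as [χ] next to /θ/; /θ/ itself does not change.
The change stop → fricative matches the manner of the preceding /θ/, identifying this as manner assimilation.
Place and voice are unchanged, so the assimilation is partial, not total.
The same holds elsewhere in the data: /d/ → [z] after /f/ (stop → fricative, matching a fricative); /ɖ/ → [ʐ] after /ʂ/ (stop → fricative, matching a fricative) — only manner changes, and always toward the preceding segment.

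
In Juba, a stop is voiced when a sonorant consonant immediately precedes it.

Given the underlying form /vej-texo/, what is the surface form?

[vejdexo]

/t/ is a voiceless alveolar stop. The preceding trigger /j/ is voiced, so /t/ must become voiced as well.
The voiced alveolar stop is [d], so /t/ → [d].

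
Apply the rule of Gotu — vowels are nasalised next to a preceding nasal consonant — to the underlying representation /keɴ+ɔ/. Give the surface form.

/ɔ/ sits next to the nasal /ɴ/ and is therefore nasalised to [ɔ̃].

[keɴɔ̃]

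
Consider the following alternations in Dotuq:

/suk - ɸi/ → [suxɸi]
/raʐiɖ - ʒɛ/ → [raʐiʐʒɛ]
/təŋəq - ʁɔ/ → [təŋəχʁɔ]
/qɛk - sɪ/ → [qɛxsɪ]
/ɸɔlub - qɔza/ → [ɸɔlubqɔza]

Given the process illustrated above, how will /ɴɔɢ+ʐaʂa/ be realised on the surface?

The data show regressive manner assimilation: /k/ → [x] before /ɸ/; /ɖ/ → [ʐ] before /ʒ/; /q/ → [χ] before /ʁ/; /k/ → [x] before /s/. In each pair only manner changes, matching the following consonant, while place and voice stay constant.
Nothing changes in [ɸɔlubqɔza]: there the adjacent consonants already agree in manner (/b/ and /q/ are both stops), so this form is consistent with the same rule.
/ɢ/ is a voiced uvular stop. The following trigger /ʐ/ is a fricative, so /ɢ/ must become a fricative as well.
Changing only its manner to fricative gives [ʁ] — the voiced uvular fricative.

[ɴɔʁʐaʂa]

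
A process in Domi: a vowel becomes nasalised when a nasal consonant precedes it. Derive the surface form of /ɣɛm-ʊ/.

The vowel /ʊ/ is adjacent to the preceding nasal /m/, so it acquires [+nasal] and surfaces as [ʊ̃].

[ɣɛmʊ̃]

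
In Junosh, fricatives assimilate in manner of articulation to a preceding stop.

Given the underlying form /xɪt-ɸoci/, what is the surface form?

The rule targets /ɸ/ (voiceless bilabial fricative), which sits after the trigger /t/ (stop).
The voiceless bilabial stop is [p], so /ɸ/ → [p].

[xɪtpoci]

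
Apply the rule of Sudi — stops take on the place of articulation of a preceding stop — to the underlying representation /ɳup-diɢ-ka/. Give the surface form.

[ɳupbiɢqa]

The rule targets /d/ (voiced alveolar stop), which sits after the trigger /p/ (bilabial).
A voiced bilabial stop is [b], so the surface segment is [b].
At the second juncture, /k/ likewise becomes [q] adjacent to /ɢ/.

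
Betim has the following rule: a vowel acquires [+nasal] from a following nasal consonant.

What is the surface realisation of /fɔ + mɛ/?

[fɔ̃mɛ]

/ɔ/ sits next to the nasal /m/ and is therefore nasalised to [ɔ̃].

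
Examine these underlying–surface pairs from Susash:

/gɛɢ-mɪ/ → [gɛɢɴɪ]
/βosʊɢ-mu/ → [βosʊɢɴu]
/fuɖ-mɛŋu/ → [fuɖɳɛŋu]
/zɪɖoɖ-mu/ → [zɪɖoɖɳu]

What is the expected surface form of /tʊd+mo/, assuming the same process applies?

[tʊdno]

The data show progressive place assimilation: /m/ → [ɴ] after /ɢ/; /m/ → [ɳ] after /ɖ/. In each pair only place changes, matching the preceding consonant, while manner and voice stay constant.
/m/ is a voiced bilabial nasal. The preceding trigger /d/ is alveolar, so /m/ must become alveolar as well.
Changing only its place to alveolar gives [n] — the voiced alveolar nasal.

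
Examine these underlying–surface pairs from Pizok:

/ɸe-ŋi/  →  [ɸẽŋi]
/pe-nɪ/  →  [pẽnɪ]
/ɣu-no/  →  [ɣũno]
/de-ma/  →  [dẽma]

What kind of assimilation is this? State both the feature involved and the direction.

The vowel /e/ surfaces as nasalised [ẽ] next to the following nasal /ŋ/ — it has acquired the [+nasal] feature of its neighbour.
The other forms show the same pattern: /e/ → [ẽ] before /n/; /u/ → [ũ] before /n/; /e/ → [ẽ] before /m/ — each time a vowel is nasalised next to a following nasal.
Because the conditioning nasal is to the right of the vowel that changes, the process is regressive (anticipatory).

regressive nasality assimilation (vowel nasalisation)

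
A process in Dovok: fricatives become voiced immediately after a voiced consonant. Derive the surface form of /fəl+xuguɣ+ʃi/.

/x/ is a voiceless velar fricative. The preceding trigger /l/ is voiced, so /x/ must become voiced as well.
A voiced velar fricative is [ɣ], so the surface segment is [ɣ].
At the second juncture, /ʃ/ likewise becomes [ʒ] adjacent to /ɣ/.

[fəlɣuguɣʒi]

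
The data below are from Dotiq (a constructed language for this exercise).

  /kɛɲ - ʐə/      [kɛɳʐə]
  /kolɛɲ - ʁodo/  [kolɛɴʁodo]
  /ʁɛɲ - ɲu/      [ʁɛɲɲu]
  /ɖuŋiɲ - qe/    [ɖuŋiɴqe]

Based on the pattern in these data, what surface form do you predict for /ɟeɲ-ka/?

[ɟeŋka]

The data show regressive place assimilation: /ɲ/ → [ɳ] before /ʐ/; /ɲ/ → [ɴ] before /ʁ/; /ɲ/ → [ɴ] before /q/. In each pair only place changes, matching the following consonant, while manner and voice stay constant.
Nothing changes in [ʁɛɲɲu]: there the adjacent consonants already agree in place (/ɲ/ and /ɲ/ are both palatal), so this form is consistent with the same rule.
The rule targets /ɲ/ (voiced palatal nasal), which sits before the trigger /k/ (velar).
The voiced velar nasal is [ŋ], so /ɲ/ → [ŋ].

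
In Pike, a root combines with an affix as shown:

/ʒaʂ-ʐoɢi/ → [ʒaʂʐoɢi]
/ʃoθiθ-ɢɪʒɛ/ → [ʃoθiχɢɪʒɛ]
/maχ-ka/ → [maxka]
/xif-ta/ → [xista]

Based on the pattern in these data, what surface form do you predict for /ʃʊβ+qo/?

The data show regressive place assimilation: /θ/ → [χ] before /ɢ/; /χ/ → [x] before /k/; /f/ → [s] before /t/. In each pair only place changes, matching the following consonant, while manner and voice stay constant.
No alternation appears in [ʒaʂʐoɢi]: there the adjacent consonants already agree in place (/ʂ/ and /ʐ/ are both retroflex), so this form is consistent with the same rule.
The rule targets /β/ (voiced bilabial fricative), which sits before the trigger /q/ (uvular).
The voiced uvular fricative is [ʁ], so /β/ → [ʁ].

[ʃʊʁqo]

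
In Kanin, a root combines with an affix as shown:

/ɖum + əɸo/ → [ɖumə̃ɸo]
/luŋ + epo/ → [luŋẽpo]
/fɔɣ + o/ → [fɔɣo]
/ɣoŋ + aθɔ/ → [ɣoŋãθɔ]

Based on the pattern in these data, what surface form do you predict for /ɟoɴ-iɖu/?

[ɟoɴĩɖu]

The data show progressive nasality assimilation (vowel nasalisation): /ə/ → [ə̃] after /m/; /e/ → [ẽ] after /ŋ/; /a/ → [ã] after /ŋ/ — a vowel is nasalised by an immediately preceding nasal consonant.
No change occurs in [fɔɣo] because the vowel at the boundary is adjacent to an oral consonant, not a nasal (/o/ next to /ɣ/).
The vowel /i/ is adjacent to the preceding nasal /ɴ/, so it acquires [+nasal] and surfaces as [ĩ].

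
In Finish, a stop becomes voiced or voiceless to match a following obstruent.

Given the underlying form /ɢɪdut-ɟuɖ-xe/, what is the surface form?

The rule targets /t/ (voiceless alveolar stop), which sits before the trigger /ɟ/ (voiced).
A voiced alveolar stop is [d], so the surface segment is [d].
The same rule applies at the second boundary: /ɖ/ → [ʈ] next to /x/.

[ɢɪdudɟuʈxe]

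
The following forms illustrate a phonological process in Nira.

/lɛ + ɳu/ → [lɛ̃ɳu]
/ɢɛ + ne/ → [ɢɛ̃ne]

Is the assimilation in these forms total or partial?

The vowel /ɛ/ surfaces as nasalised [ɛ̃] next to the following nasal /ɳ/ — it has acquired the [+nasal] feature of its neighbour.
Likewise in the remaining data: /ɛ/ → [ɛ̃] before /n/ — each time a vowel is nasalised next to a following nasal.

partial assimilation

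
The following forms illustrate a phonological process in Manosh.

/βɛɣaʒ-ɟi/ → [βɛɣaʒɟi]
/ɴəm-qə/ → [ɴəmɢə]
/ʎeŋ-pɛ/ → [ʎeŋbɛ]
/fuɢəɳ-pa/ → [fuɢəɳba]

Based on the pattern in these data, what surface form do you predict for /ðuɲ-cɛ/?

[ðuɲɟɛ]

The data show progressive voicing assimilation: /q/ → [ɢ] after /m/; /p/ → [b] after /ŋ/; /p/ → [b] after /ɳ/. In each pair only voicing changes, matching the preceding consonant, while place and manner stay constant.
Nothing changes in [βɛɣaʒɟi]: there the adjacent consonants already agree in voicing (/ɟ/ and /ʒ/ are both voiced), so this form is consistent with the same rule.
/c/ is a voiceless palatal stop. The preceding trigger /ɲ/ is voiced, so /c/ must become voiced as well.
Changing only its voicing to voiced gives [ɟ] — the voiced palatal stop.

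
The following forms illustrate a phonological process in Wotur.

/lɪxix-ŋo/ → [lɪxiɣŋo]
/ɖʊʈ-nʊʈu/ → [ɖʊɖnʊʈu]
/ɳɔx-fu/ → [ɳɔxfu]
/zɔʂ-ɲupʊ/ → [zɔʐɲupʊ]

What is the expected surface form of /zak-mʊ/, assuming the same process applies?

The data show regressive voicing assimilation: /x/ → [ɣ] before /ŋ/; /ʈ/ → [ɖ] before /n/; /ʂ/ → [ʐ] before /ɲ/. In each pair only voicing changes, matching the following consonant, while place and manner stay constant.
No alternation appears in [ɳɔxfu]: there the adjacent consonants already agree in voicing (/x/ and /f/ are both voiceless), so this form is consistent with the same rule.
The rule targets /k/ (voiceless velar stop), which sits before the trigger /m/ (voiced).
The voiced velar stop is [g], so /k/ → [g].

[zagmʊ]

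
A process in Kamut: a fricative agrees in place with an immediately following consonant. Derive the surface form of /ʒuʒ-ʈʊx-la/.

The rule targets /ʒ/ (voiced postalveolar fricative), which sits before the trigger /ʈ/ (retroflex).
Changing only its place to retroflex gives [ʐ] — the voiced retroflex fricative.
At the second juncture, /x/ likewise becomes [s] adjacent to /l/.

[ʒuʐʈʊsla]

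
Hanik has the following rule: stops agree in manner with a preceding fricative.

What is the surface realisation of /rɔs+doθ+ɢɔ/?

[rɔszoθʁɔ]

The rule targets /d/ (voiced alveolar stop), which sits after the trigger /s/ (fricative).
The voiced alveolar fricative is [z], so /d/ → [z].
The same rule applies at the second boundary: /ɢ/ → [ʁ] next to /θ/.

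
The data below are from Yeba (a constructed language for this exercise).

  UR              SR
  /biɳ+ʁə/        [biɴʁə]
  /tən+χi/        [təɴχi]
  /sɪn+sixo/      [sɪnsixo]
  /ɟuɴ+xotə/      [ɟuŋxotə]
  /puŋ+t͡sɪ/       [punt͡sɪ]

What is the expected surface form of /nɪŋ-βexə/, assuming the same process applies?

[nɪmβexə]

The data show regressive place assimilation: /ɳ/ → [ɴ] before /ʁ/; /n/ → [ɴ] before /χ/; /ɴ/ → [ŋ] before /x/; /ŋ/ → [n] before /t͡s/. In each pair only place changes, matching the following consonant, while manner and voice stay constant.
No alternation appears in [sɪnsixo]: there the adjacent consonants already agree in place (/n/ and /s/ are both alveolar), so this form is consistent with the same rule.
The rule targets /ŋ/ (voiced velar nasal), which sits before the trigger /β/ (bilabial).
A voiced bilabial nasal is [m], so the surface segment is [m].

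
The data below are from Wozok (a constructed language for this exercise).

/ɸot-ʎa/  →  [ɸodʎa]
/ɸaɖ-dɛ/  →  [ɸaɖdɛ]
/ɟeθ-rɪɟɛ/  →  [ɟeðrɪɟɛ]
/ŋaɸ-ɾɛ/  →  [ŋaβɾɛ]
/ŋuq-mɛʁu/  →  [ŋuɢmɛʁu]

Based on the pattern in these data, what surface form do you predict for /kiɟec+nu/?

The data show regressive voicing assimilation: /t/ → [d] before /ʎ/; /θ/ → [ð] before /r/; /ɸ/ → [β] before /ɾ/; /q/ → [ɢ] before /m/. In each pair only voicing changes, matching the following consonant, while place and manner stay constant.
Nothing changes in [ɸaɖdɛ]: there the adjacent consonants already agree in voicing (/ɖ/ and /d/ are both voiced), so this form is consistent with the same rule.
/c/ is a voiceless palatal stop. The following trigger /n/ is voiced, so /c/ must become voiced as well.
The voiced palatal stop is [ɟ], so /c/ → [ɟ].

[kiɟeɟnu]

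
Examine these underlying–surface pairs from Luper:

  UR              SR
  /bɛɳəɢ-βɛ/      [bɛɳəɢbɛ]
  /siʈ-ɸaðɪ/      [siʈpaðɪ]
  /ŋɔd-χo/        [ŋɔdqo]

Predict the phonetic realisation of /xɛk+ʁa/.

The data show progressive manner assimilation: /β/ → [b] after /ɢ/; /ɸ/ → [p] after /ʈ/; /χ/ → [q] after /d/. In each pair only manner changes, matching the preceding consonant, while place and voice stay constant.
The rule targets /ʁ/ (voiced uvular fricative), which sits after the trigger /k/ (stop).
A voiced uvular stop is [ɢ], so the surface segment is [ɢ].

[xɛkɢa]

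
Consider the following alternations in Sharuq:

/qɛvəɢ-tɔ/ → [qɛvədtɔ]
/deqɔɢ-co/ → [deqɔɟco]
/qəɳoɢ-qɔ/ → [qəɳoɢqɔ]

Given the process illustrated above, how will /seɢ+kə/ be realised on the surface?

[segkə]

The data show regressive place assimilation: /ɢ/ → [d] before /t/; /ɢ/ → [ɟ] before /c/. In each pair only place changes, matching the following consonant, while manner and voice stay constant.
Nothing changes in [qəɳoɢqɔ]: there the adjacent consonants already agree in place (/ɢ/ and /q/ are both uvular), so this form is consistent with the same rule.
The rule targets /ɢ/ (voiced uvular stop), which sits before the trigger /k/ (velar).
The voiced velar stop is [g], so /ɢ/ → [g].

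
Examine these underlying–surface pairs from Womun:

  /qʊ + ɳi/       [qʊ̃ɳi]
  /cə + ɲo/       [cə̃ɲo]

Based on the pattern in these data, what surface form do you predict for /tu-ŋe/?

[tũŋe]

The data show regressive nasality assimilation (vowel nasalisation): /ʊ/ → [ʊ̃] before /ɳ/; /ə/ → [ə̃] before /ɲ/ — a vowel is nasalised by an immediately following nasal consonant.
/u/ sits next to the nasal /ŋ/ and is therefore nasalised to [ũ].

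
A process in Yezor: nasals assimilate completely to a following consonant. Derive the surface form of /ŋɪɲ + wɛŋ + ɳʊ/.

[ŋɪwwɛɳɳʊ]

/ɲ/ is the segment targeted by the rule; it sits immediately before /w/, so it assimilates completely and surfaces as [w].
At the second juncture, /ŋ/ likewise becomes [ɳ] adjacent to /ɳ/.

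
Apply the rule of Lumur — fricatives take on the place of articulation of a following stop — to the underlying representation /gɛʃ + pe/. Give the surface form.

/ʃ/ is a voiceless postalveolar fricative. The following trigger /p/ is bilabial, so /ʃ/ must become bilabial as well.
Changing only its place to bilabial gives [ɸ] — the voiceless bilabial fricative.

[gɛɸpe]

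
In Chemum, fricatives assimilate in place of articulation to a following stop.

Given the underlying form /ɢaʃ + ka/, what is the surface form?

The rule targets /ʃ/ (voiceless postalveolar fricative), which sits before the trigger /k/ (velar).
A voiceless velar fricative is [x], so the surface segment is [x].

[ɢaxka]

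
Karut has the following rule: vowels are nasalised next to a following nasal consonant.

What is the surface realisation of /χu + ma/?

[χũma]

/u/ sits next to the nasal /m/ and is therefore nasalised to [ũ].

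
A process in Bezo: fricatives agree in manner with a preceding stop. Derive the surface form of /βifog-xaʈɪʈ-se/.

[βifogkaʈɪʈte]

The rule targets /x/ (voiceless velar fricative), which sits after the trigger /g/ (stop).
A voiceless velar stop is [k], so the surface segment is [k].
At the second juncture, /s/ likewise becomes [t] adjacent to /ʈ/.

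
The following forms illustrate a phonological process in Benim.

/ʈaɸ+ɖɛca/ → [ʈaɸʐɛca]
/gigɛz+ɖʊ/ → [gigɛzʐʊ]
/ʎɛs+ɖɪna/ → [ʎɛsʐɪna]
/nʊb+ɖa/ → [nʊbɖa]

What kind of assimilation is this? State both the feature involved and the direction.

progressive manner assimilation

Comparing underlying and surface forms, /ɖ/ → [ʐ] is the alternation; the neighbouring /ɸ/ is constant.
The change stop → fricative matches the manner of the preceding /ɸ/, identifying this as manner assimilation.
Place and voice are unchanged, so the assimilation is partial, not total.
The other alternating forms pattern the same way: /ɖ/ → [ʐ] after /z/ (stop → fricative, matching a fricative); /ɖ/ → [ʐ] after /s/ (stop → fricative, matching a fricative) — only manner changes, and always toward the preceding segment.
No alternation appears in [nʊbɖa]: there the adjacent consonants already agree in manner (/ɖ/ and /b/ are both stops), so this form is consistent with the same rule.
The trigger is the preceding segment, so the direction is progressive (perseverative).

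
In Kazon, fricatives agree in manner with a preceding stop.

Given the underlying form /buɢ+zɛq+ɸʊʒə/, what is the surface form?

[buɢdɛqpʊʒə]

/z/ is a voiced alveolar fricative. The preceding trigger /ɢ/ is a stop, so /z/ must become a stop as well.
The voiced alveolar stop is [d], so /z/ → [d].
The same rule applies at the second boundary: /ɸ/ → [p] next to /q/.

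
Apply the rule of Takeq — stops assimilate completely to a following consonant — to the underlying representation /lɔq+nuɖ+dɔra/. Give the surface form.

/q/ is the segment targeted by the rule; it sits immediately before /n/, so it assimilates completely and surfaces as [n].
At the second juncture, /ɖ/ likewise becomes [d] adjacent to /d/.

[lɔnnuddɔra]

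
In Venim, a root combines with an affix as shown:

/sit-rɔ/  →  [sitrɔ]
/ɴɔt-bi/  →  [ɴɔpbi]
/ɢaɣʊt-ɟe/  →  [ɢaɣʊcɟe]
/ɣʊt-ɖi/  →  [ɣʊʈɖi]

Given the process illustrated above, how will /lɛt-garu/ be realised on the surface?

[lɛkgaru]

The data show regressive place assimilation: /t/ → [p] before /b/; /t/ → [c] before /ɟ/; /t/ → [ʈ] before /ɖ/. In each pair only place changes, matching the following consonant, while manner and voice stay constant.
Nothing changes in [sitrɔ]: there the adjacent consonants already agree in place (/t/ and /r/ are both alveolar), so this form is consistent with the same rule.
The rule targets /t/ (voiceless alveolar stop), which sits before the trigger /g/ (velar).
A voiceless velar stop is [k], so the surface segment is [k].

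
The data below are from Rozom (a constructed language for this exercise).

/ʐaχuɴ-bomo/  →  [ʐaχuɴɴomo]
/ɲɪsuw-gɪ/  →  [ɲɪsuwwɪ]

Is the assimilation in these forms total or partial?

total assimilation

Underlying /b/ is realised as [ɴ] next to /ɴ/; /ɴ/ itself does not change.
The output [ɴ] is identical to the trigger /ɴ/ — every feature (place, manner, voicing) has been copied — so this is total assimilation.
The other form behaves the same way: /g/ → [w] after /w/ — in each case the output is a copy of the preceding consonant.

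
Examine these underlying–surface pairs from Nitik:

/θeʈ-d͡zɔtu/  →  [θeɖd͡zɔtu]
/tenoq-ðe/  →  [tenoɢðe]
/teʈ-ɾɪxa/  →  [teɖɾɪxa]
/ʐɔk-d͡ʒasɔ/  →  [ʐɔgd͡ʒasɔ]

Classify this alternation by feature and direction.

regressive voicing assimilation

Comparing underlying and surface forms, /ʈ/ → [ɖ] is the alternation; the neighbouring /d͡z/ is constant.
The change voiceless → voiced matches the voicing of the following /d͡z/, identifying this as voicing assimilation.
Place and manner are unchanged, so the assimilation is partial, not total.
The same holds elsewhere in the data: /q/ → [ɢ] before /ð/ (voiceless → voiced, matching voiced); /ʈ/ → [ɖ] before /ɾ/ (voiceless → voiced, matching voiced); /k/ → [g] before /d͡ʒ/ (voiceless → voiced, matching voiced) — only voicing changes, and always toward the following segment.
The trigger is the following segment, so the direction is regressive (anticipatory).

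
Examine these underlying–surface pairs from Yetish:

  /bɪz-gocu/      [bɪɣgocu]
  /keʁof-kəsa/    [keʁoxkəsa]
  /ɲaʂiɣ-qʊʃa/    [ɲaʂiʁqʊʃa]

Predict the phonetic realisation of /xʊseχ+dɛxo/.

The data show regressive place assimilation: /z/ → [ɣ] before /g/; /f/ → [x] before /k/; /ɣ/ → [ʁ] before /q/. In each pair only place changes, matching the following consonant, while manner and voice stay constant.
The rule targets /χ/ (voiceless uvular fricative), which sits before the trigger /d/ (alveolar).
A voiceless alveolar fricative is [s], so the surface segment is [s].

[xʊsesdɛxo]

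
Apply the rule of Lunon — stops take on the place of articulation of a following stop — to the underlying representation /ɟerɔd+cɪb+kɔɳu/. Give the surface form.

/d/ is a voiced alveolar stop. The following trigger /c/ is palatal, so /d/ must become palatal as well.
Changing only its place to palatal gives [ɟ] — the voiced palatal stop.
At the second juncture, /b/ likewise becomes [g] adjacent to /k/.

[ɟerɔɟcɪgkɔɳu]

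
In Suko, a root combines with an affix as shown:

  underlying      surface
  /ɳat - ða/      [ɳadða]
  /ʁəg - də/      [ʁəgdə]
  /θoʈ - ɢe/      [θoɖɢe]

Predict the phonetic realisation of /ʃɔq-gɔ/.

[ʃɔɢgɔ]

The data show regressive voicing assimilation: /t/ → [d] before /ð/; /ʈ/ → [ɖ] before /ɢ/. In each pair only voicing changes, matching the following consonant, while place and manner stay constant.
Nothing changes in [ʁəgdə]: there the adjacent consonants already agree in voicing (/g/ and /d/ are both voiced), so this form is consistent with the same rule.
The rule targets /q/ (voiceless uvular stop), which sits before the trigger /g/ (voiced).
Changing only its voicing to voiced gives [ɢ] — the voiced uvular stop.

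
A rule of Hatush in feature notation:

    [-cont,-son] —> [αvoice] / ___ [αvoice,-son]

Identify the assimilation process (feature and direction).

regressive voicing assimilation

The rule copies [voice] from the environment onto the target, so the assimilating feature is voicing.
Since the environment is written after the underscore, the trigger follows the target; the direction is regressive.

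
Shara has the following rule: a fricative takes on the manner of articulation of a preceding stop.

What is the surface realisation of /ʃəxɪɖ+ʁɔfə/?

[ʃəxɪɖɢɔfə]

/ʁ/ is a voiced uvular fricative. The preceding trigger /ɖ/ is a stop, so /ʁ/ must become a stop as well.
A voiced uvular stop is [ɢ], so the surface segment is [ɢ].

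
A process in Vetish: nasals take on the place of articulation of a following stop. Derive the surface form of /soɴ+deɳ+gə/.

[sondeŋgə]

/ɴ/ is a voiced uvular nasal. The following trigger /d/ is alveolar, so /ɴ/ must become alveolar as well.
Changing only its place to alveolar gives [n] — the voiced alveolar nasal.
The same rule applies at the second boundary: /ɳ/ → [ŋ] next to /g/.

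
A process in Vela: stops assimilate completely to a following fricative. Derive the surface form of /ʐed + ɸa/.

/d/ is the segment targeted by the rule; it sits immediately before /ɸ/, so it assimilates completely and surfaces as [ɸ].

[ʐeɸɸa]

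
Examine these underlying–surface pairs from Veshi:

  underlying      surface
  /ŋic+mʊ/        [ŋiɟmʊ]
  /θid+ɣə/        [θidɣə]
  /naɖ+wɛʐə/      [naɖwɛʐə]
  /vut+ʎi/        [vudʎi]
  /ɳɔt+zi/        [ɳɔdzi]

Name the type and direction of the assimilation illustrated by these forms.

Comparing underlying and surface forms, /c/ → [ɟ] is the alternation; the neighbouring /m/ is constant.
The change voiceless → voiced matches the voicing of the following /m/, identifying this as voicing assimilation.
Place and manner are unchanged, so the assimilation is partial, not total.
Checking the remaining alternations: /t/ → [d] before /ʎ/ (voiceless → voiced, matching voiced); /t/ → [d] before /z/ (voiceless → voiced, matching voiced) — only voicing changes, and always toward the following segment.
Nothing changes in [θidɣə], [naɖwɛʐə]: there the adjacent consonants already agree in voicing (/d/ and /ɣ/ are both voiced; /ɖ/ and /w/ are both voiced), so these forms are consistent with the same rule.
The trigger is the following segment, so the direction is regressive (anticipatory).

regressive voicing assimilation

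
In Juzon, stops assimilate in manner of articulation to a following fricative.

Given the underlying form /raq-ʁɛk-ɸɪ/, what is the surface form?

[raχʁɛxɸɪ]

The rule targets /q/ (voiceless uvular stop), which sits before the trigger /ʁ/ (fricative).
The voiceless uvular fricative is [χ], so /q/ → [χ].
At the second juncture, /k/ likewise becomes [x] adjacent to /ɸ/.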